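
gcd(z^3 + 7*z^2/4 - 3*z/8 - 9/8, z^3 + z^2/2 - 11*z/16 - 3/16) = z^2 + z/4 - 3/4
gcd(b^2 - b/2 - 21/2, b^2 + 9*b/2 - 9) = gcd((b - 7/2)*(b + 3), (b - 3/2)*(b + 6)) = 1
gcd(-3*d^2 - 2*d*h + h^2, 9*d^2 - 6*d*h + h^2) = 3*d - h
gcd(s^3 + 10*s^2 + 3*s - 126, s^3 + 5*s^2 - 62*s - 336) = s^2 + 13*s + 42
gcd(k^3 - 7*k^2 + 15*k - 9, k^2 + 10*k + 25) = 1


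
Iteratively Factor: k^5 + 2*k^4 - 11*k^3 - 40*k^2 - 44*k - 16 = (k + 1)*(k^4 + k^3 - 12*k^2 - 28*k - 16) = (k - 4)*(k + 1)*(k^3 + 5*k^2 + 8*k + 4) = (k - 4)*(k + 1)*(k + 2)*(k^2 + 3*k + 2) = (k - 4)*(k + 1)*(k + 2)^2*(k + 1)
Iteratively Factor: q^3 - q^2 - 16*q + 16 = (q - 1)*(q^2 - 16) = (q - 4)*(q - 1)*(q + 4)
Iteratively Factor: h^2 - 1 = (h + 1)*(h - 1)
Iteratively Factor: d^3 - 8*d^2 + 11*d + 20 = (d + 1)*(d^2 - 9*d + 20) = (d - 5)*(d + 1)*(d - 4)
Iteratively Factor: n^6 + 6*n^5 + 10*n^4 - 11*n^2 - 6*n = (n + 3)*(n^5 + 3*n^4 + n^3 - 3*n^2 - 2*n) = (n + 1)*(n + 3)*(n^4 + 2*n^3 - n^2 - 2*n) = (n + 1)*(n + 2)*(n + 3)*(n^3 - n) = (n - 1)*(n + 1)*(n + 2)*(n + 3)*(n^2 + n) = n*(n - 1)*(n + 1)*(n + 2)*(n + 3)*(n + 1)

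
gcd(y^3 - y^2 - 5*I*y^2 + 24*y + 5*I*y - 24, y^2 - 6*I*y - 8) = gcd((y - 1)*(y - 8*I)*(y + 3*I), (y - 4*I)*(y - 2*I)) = 1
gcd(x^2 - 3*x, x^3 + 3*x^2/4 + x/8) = x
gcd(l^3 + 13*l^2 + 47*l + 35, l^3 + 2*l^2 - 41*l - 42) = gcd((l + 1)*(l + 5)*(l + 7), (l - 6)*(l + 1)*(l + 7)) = l^2 + 8*l + 7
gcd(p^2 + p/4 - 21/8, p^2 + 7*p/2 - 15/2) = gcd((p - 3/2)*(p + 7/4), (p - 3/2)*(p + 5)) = p - 3/2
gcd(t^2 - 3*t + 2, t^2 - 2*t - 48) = 1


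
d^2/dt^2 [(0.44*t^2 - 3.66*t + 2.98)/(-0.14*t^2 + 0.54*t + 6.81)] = (1.38777878078145e-17*t^4 + 0.076944*t^3 - 2.867424*t^2 + 22.288392*t - 75.149736)/(0.002744*t^6 - 0.031752*t^5 - 0.277956*t^4 + 2.931552*t^3 + 13.520574*t^2 - 75.129282*t - 315.821241)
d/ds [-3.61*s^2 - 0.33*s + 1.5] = -7.22*s - 0.33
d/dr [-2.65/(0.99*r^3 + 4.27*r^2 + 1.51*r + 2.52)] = (7.8705*r^2 + 22.631*r + 4.0015)/(0.99*r^3 + 4.27*r^2 + 1.51*r + 2.52)^2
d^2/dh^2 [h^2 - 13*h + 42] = 2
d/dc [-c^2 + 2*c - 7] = 2 - 2*c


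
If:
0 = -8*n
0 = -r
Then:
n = 0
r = 0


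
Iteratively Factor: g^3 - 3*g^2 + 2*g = (g)*(g^2 - 3*g + 2) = g*(g - 2)*(g - 1)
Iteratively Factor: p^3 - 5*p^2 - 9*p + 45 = (p - 5)*(p^2 - 9) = (p - 5)*(p + 3)*(p - 3)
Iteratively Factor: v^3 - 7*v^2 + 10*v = (v - 5)*(v^2 - 2*v) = v*(v - 5)*(v - 2)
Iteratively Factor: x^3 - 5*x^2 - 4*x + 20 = (x - 2)*(x^2 - 3*x - 10) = (x - 2)*(x + 2)*(x - 5)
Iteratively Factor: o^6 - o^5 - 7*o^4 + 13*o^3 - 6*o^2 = (o - 1)*(o^5 - 7*o^3 + 6*o^2) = o*(o - 1)*(o^4 - 7*o^2 + 6*o) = o*(o - 1)^2*(o^3 + o^2 - 6*o) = o*(o - 2)*(o - 1)^2*(o^2 + 3*o) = o*(o - 2)*(o - 1)^2*(o + 3)*(o)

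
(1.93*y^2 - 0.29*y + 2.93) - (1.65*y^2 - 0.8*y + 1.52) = 0.28*y^2 + 0.51*y + 1.41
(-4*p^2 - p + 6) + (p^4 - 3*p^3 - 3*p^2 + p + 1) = p^4 - 3*p^3 - 7*p^2 + 7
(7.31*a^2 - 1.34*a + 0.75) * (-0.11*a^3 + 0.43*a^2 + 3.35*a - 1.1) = -0.8041*a^5 + 3.2907*a^4 + 23.8298*a^3 - 12.2075*a^2 + 3.9865*a - 0.825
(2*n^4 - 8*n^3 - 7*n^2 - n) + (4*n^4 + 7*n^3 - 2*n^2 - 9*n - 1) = 6*n^4 - n^3 - 9*n^2 - 10*n - 1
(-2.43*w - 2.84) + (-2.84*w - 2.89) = -5.27*w - 5.73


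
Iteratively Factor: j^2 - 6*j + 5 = (j - 5)*(j - 1)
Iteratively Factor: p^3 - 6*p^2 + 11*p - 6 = (p - 2)*(p^2 - 4*p + 3) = (p - 3)*(p - 2)*(p - 1)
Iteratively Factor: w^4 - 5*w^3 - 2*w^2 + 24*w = (w)*(w^3 - 5*w^2 - 2*w + 24) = w*(w + 2)*(w^2 - 7*w + 12) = w*(w - 4)*(w + 2)*(w - 3)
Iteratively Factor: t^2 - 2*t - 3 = (t + 1)*(t - 3)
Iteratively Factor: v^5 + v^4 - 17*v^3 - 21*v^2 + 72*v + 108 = (v + 2)*(v^4 - v^3 - 15*v^2 + 9*v + 54) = (v - 3)*(v + 2)*(v^3 + 2*v^2 - 9*v - 18) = (v - 3)*(v + 2)^2*(v^2 - 9) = (v - 3)^2*(v + 2)^2*(v + 3)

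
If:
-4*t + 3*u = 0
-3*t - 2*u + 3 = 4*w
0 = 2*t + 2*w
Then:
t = 9/5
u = 12/5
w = -9/5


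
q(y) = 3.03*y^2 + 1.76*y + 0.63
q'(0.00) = 1.76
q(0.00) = 0.63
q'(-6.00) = -34.60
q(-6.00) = 99.15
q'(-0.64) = -2.12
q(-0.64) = 0.74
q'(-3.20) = -17.63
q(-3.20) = 26.03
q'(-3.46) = -19.21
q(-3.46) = 30.81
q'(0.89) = 7.15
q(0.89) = 4.60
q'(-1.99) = -10.30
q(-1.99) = 9.13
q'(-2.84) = -15.45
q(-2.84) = 20.07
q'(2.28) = 15.58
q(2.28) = 20.39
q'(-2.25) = -11.88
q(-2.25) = 12.01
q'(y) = 6.06*y + 1.76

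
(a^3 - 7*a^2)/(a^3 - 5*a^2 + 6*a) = a*(a - 7)/(a^2 - 5*a + 6)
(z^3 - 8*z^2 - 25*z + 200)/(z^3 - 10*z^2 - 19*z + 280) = (z - 5)/(z - 7)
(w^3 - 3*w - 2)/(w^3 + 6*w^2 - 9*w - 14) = (w + 1)/(w + 7)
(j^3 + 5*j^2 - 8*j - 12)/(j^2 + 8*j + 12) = (j^2 - j - 2)/(j + 2)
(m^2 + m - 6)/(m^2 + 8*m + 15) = (m - 2)/(m + 5)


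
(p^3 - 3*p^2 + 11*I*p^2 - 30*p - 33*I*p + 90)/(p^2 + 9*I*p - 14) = (p^3 + p^2*(-3 + 11*I) + p*(-30 - 33*I) + 90)/(p^2 + 9*I*p - 14)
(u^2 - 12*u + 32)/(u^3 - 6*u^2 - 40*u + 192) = 1/(u + 6)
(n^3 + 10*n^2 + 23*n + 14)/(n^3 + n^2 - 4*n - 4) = (n + 7)/(n - 2)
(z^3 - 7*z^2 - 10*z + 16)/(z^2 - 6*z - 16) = z - 1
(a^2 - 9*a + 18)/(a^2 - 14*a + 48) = (a - 3)/(a - 8)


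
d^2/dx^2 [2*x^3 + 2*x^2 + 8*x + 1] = 12*x + 4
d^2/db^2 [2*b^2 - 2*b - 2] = 4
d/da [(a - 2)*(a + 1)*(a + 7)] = 3*a^2 + 12*a - 9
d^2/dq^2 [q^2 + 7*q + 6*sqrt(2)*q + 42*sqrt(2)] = 2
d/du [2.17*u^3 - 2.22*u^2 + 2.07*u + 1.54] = 6.51*u^2 - 4.44*u + 2.07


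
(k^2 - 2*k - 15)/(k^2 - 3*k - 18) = (k - 5)/(k - 6)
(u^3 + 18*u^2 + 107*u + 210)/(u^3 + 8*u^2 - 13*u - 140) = (u + 6)/(u - 4)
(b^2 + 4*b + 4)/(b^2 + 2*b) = (b + 2)/b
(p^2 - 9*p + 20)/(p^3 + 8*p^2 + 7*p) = (p^2 - 9*p + 20)/(p*(p^2 + 8*p + 7))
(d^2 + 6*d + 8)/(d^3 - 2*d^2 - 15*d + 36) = (d + 2)/(d^2 - 6*d + 9)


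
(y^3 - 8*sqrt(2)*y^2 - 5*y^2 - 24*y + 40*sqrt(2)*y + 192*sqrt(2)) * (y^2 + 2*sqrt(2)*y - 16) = y^5 - 6*sqrt(2)*y^4 - 5*y^4 - 72*y^3 + 30*sqrt(2)*y^3 + 240*y^2 + 272*sqrt(2)*y^2 - 640*sqrt(2)*y + 1152*y - 3072*sqrt(2)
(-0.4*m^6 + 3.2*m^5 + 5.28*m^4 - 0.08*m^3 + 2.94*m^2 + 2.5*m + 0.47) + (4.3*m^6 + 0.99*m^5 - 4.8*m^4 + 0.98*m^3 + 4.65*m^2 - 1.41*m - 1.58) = 3.9*m^6 + 4.19*m^5 + 0.48*m^4 + 0.9*m^3 + 7.59*m^2 + 1.09*m - 1.11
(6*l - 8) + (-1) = 6*l - 9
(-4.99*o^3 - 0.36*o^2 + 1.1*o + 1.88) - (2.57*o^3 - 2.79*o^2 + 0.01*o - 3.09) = -7.56*o^3 + 2.43*o^2 + 1.09*o + 4.97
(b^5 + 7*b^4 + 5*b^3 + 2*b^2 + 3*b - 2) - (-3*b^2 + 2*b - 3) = b^5 + 7*b^4 + 5*b^3 + 5*b^2 + b + 1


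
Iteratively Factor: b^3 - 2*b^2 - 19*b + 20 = (b + 4)*(b^2 - 6*b + 5) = (b - 1)*(b + 4)*(b - 5)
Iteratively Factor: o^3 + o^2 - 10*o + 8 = (o - 1)*(o^2 + 2*o - 8) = (o - 1)*(o + 4)*(o - 2)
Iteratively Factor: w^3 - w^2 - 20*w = (w + 4)*(w^2 - 5*w) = (w - 5)*(w + 4)*(w)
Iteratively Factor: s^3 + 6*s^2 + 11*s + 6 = (s + 3)*(s^2 + 3*s + 2) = (s + 2)*(s + 3)*(s + 1)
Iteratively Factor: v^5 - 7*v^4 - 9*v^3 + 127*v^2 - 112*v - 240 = (v - 5)*(v^4 - 2*v^3 - 19*v^2 + 32*v + 48) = (v - 5)*(v + 4)*(v^3 - 6*v^2 + 5*v + 12) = (v - 5)*(v - 3)*(v + 4)*(v^2 - 3*v - 4) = (v - 5)*(v - 3)*(v + 1)*(v + 4)*(v - 4)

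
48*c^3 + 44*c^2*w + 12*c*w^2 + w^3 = (2*c + w)*(4*c + w)*(6*c + w)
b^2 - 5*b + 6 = (b - 3)*(b - 2)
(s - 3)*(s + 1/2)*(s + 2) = s^3 - s^2/2 - 13*s/2 - 3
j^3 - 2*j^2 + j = j*(j - 1)^2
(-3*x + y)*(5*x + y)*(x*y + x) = -15*x^3*y - 15*x^3 + 2*x^2*y^2 + 2*x^2*y + x*y^3 + x*y^2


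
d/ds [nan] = 0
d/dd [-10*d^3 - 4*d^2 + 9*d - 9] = -30*d^2 - 8*d + 9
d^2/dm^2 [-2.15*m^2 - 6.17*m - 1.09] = -4.30000000000000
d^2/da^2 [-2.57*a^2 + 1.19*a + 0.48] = -5.14000000000000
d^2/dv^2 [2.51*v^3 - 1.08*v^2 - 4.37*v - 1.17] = 15.06*v - 2.16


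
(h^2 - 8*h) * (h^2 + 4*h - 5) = h^4 - 4*h^3 - 37*h^2 + 40*h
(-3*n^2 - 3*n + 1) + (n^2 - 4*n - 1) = -2*n^2 - 7*n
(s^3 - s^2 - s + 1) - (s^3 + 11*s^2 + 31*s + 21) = -12*s^2 - 32*s - 20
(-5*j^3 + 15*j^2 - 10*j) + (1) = -5*j^3 + 15*j^2 - 10*j + 1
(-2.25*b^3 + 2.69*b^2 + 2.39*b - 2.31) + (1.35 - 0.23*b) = -2.25*b^3 + 2.69*b^2 + 2.16*b - 0.96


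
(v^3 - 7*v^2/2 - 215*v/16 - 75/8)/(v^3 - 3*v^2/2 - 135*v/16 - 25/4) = (v - 6)/(v - 4)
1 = 1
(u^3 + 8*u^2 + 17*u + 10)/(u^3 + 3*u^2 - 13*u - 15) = (u + 2)/(u - 3)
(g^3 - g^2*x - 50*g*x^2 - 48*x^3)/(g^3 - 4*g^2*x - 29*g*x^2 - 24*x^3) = (g + 6*x)/(g + 3*x)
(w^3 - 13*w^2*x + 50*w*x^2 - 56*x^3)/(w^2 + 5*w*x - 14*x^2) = (w^2 - 11*w*x + 28*x^2)/(w + 7*x)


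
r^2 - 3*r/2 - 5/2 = (r - 5/2)*(r + 1)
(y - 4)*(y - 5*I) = y^2 - 4*y - 5*I*y + 20*I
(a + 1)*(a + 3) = a^2 + 4*a + 3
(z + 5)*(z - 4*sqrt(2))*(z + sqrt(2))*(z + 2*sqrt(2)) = z^4 - sqrt(2)*z^3 + 5*z^3 - 20*z^2 - 5*sqrt(2)*z^2 - 100*z - 16*sqrt(2)*z - 80*sqrt(2)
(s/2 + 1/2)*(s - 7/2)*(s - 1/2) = s^3/2 - 3*s^2/2 - 9*s/8 + 7/8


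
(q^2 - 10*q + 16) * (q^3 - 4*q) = q^5 - 10*q^4 + 12*q^3 + 40*q^2 - 64*q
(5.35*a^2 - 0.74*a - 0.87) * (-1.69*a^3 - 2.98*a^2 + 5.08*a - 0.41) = -9.0415*a^5 - 14.6924*a^4 + 30.8535*a^3 - 3.3601*a^2 - 4.1162*a + 0.3567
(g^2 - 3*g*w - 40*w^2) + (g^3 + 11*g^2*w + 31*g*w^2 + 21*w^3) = g^3 + 11*g^2*w + g^2 + 31*g*w^2 - 3*g*w + 21*w^3 - 40*w^2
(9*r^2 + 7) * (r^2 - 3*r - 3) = 9*r^4 - 27*r^3 - 20*r^2 - 21*r - 21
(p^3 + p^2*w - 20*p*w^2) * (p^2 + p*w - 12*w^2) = p^5 + 2*p^4*w - 31*p^3*w^2 - 32*p^2*w^3 + 240*p*w^4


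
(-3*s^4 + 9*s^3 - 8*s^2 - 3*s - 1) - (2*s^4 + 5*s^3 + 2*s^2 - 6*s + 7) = -5*s^4 + 4*s^3 - 10*s^2 + 3*s - 8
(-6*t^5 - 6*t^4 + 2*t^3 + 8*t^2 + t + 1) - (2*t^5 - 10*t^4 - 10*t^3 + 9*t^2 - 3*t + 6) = -8*t^5 + 4*t^4 + 12*t^3 - t^2 + 4*t - 5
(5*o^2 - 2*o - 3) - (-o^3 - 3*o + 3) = o^3 + 5*o^2 + o - 6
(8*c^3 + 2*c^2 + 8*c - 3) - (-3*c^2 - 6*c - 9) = 8*c^3 + 5*c^2 + 14*c + 6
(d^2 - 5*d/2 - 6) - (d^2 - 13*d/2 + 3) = 4*d - 9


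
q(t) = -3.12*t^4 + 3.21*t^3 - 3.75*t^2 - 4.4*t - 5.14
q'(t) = -12.48*t^3 + 9.63*t^2 - 7.5*t - 4.4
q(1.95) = -49.29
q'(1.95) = -74.94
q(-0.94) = -9.42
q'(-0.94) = 21.52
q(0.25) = -6.44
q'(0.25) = -5.87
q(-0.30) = -4.27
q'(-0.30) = -0.95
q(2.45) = -103.64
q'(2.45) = -148.50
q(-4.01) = -1061.52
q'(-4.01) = 985.25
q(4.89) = -1524.96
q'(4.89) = -1270.09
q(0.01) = -5.18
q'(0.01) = -4.47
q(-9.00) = -23079.70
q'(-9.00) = 9941.05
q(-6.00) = -4850.62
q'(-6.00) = 3082.96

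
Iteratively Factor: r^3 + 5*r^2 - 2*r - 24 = (r - 2)*(r^2 + 7*r + 12) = (r - 2)*(r + 4)*(r + 3)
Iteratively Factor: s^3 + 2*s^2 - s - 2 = (s + 2)*(s^2 - 1) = (s + 1)*(s + 2)*(s - 1)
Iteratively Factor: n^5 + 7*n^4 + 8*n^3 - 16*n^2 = (n)*(n^4 + 7*n^3 + 8*n^2 - 16*n) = n*(n + 4)*(n^3 + 3*n^2 - 4*n) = n^2*(n + 4)*(n^2 + 3*n - 4) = n^2*(n - 1)*(n + 4)*(n + 4)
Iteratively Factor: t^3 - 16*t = (t)*(t^2 - 16) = t*(t + 4)*(t - 4)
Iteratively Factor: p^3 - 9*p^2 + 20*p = (p - 4)*(p^2 - 5*p) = p*(p - 4)*(p - 5)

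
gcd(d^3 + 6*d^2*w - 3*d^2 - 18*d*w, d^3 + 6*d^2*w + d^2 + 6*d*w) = d^2 + 6*d*w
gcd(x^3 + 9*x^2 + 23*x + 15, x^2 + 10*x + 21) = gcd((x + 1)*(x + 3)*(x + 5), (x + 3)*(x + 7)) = x + 3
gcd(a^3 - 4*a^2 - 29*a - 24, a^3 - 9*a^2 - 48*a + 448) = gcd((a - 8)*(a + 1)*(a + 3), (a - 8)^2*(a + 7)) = a - 8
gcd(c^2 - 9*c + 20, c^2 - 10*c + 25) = c - 5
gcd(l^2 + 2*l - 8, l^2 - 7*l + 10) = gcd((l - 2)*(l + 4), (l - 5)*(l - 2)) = l - 2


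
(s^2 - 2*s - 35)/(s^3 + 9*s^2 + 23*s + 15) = (s - 7)/(s^2 + 4*s + 3)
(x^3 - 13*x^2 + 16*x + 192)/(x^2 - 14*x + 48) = (x^2 - 5*x - 24)/(x - 6)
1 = 1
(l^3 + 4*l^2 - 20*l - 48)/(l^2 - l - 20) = (-l^3 - 4*l^2 + 20*l + 48)/(-l^2 + l + 20)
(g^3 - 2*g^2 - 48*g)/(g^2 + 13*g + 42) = g*(g - 8)/(g + 7)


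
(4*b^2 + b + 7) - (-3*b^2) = 7*b^2 + b + 7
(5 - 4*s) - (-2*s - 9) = 14 - 2*s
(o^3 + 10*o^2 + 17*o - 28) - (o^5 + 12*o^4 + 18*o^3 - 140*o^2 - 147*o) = -o^5 - 12*o^4 - 17*o^3 + 150*o^2 + 164*o - 28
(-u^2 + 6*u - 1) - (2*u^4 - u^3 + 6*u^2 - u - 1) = -2*u^4 + u^3 - 7*u^2 + 7*u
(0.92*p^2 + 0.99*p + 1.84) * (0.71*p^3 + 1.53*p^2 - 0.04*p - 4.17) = 0.6532*p^5 + 2.1105*p^4 + 2.7843*p^3 - 1.0608*p^2 - 4.2019*p - 7.6728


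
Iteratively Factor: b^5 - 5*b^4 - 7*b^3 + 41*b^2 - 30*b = (b)*(b^4 - 5*b^3 - 7*b^2 + 41*b - 30) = b*(b + 3)*(b^3 - 8*b^2 + 17*b - 10) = b*(b - 5)*(b + 3)*(b^2 - 3*b + 2) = b*(b - 5)*(b - 1)*(b + 3)*(b - 2)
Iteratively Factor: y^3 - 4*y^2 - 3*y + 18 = (y - 3)*(y^2 - y - 6) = (y - 3)^2*(y + 2)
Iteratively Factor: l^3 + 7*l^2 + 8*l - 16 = (l + 4)*(l^2 + 3*l - 4) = (l + 4)^2*(l - 1)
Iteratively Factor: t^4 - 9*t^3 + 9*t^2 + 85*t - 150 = (t + 3)*(t^3 - 12*t^2 + 45*t - 50) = (t - 5)*(t + 3)*(t^2 - 7*t + 10) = (t - 5)^2*(t + 3)*(t - 2)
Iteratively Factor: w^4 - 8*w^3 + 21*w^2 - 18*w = (w - 2)*(w^3 - 6*w^2 + 9*w) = (w - 3)*(w - 2)*(w^2 - 3*w) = (w - 3)^2*(w - 2)*(w)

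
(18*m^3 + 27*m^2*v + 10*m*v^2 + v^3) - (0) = 18*m^3 + 27*m^2*v + 10*m*v^2 + v^3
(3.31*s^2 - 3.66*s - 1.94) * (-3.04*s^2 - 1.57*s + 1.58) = -10.0624*s^4 + 5.9297*s^3 + 16.8736*s^2 - 2.737*s - 3.0652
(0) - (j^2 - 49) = 49 - j^2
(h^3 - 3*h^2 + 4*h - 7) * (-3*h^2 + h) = -3*h^5 + 10*h^4 - 15*h^3 + 25*h^2 - 7*h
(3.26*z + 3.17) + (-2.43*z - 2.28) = 0.83*z + 0.89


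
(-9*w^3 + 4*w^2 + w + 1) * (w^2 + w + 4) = -9*w^5 - 5*w^4 - 31*w^3 + 18*w^2 + 5*w + 4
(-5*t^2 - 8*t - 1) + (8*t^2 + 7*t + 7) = 3*t^2 - t + 6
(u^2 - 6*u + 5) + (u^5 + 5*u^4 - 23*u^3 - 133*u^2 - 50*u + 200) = u^5 + 5*u^4 - 23*u^3 - 132*u^2 - 56*u + 205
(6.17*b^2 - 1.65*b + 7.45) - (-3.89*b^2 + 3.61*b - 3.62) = 10.06*b^2 - 5.26*b + 11.07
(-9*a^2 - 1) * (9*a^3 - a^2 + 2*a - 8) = -81*a^5 + 9*a^4 - 27*a^3 + 73*a^2 - 2*a + 8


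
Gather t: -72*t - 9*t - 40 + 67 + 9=36 - 81*t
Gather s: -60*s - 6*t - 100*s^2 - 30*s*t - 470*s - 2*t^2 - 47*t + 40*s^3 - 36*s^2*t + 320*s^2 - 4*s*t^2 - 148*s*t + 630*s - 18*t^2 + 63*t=40*s^3 + s^2*(220 - 36*t) + s*(-4*t^2 - 178*t + 100) - 20*t^2 + 10*t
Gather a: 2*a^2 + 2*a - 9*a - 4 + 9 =2*a^2 - 7*a + 5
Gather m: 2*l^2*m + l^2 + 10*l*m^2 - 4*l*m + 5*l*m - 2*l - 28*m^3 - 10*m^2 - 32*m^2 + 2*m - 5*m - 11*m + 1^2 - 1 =l^2 - 2*l - 28*m^3 + m^2*(10*l - 42) + m*(2*l^2 + l - 14)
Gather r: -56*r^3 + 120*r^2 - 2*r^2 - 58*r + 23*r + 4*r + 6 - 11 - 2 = -56*r^3 + 118*r^2 - 31*r - 7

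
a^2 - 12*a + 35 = (a - 7)*(a - 5)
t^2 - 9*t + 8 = (t - 8)*(t - 1)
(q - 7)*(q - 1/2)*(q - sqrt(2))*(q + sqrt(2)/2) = q^4 - 15*q^3/2 - sqrt(2)*q^3/2 + 5*q^2/2 + 15*sqrt(2)*q^2/4 - 7*sqrt(2)*q/4 + 15*q/2 - 7/2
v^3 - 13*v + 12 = (v - 3)*(v - 1)*(v + 4)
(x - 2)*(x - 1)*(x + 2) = x^3 - x^2 - 4*x + 4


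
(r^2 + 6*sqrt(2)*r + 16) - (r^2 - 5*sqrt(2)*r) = 11*sqrt(2)*r + 16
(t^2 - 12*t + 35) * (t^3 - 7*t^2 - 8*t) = t^5 - 19*t^4 + 111*t^3 - 149*t^2 - 280*t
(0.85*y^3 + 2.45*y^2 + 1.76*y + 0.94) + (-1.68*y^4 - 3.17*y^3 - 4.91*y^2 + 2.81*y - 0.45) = -1.68*y^4 - 2.32*y^3 - 2.46*y^2 + 4.57*y + 0.49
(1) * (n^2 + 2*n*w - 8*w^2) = n^2 + 2*n*w - 8*w^2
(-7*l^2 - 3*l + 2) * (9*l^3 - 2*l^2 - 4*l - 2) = -63*l^5 - 13*l^4 + 52*l^3 + 22*l^2 - 2*l - 4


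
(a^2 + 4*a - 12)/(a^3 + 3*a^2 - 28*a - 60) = (a - 2)/(a^2 - 3*a - 10)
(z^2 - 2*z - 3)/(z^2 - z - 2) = (z - 3)/(z - 2)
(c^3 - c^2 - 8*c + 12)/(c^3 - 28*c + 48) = (c^2 + c - 6)/(c^2 + 2*c - 24)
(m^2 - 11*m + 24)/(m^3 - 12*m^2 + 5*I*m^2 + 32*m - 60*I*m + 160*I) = (m - 3)/(m^2 + m*(-4 + 5*I) - 20*I)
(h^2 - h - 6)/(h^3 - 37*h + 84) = (h + 2)/(h^2 + 3*h - 28)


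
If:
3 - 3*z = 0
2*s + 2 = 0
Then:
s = -1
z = 1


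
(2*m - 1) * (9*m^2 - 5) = 18*m^3 - 9*m^2 - 10*m + 5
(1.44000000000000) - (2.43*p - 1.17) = 2.61 - 2.43*p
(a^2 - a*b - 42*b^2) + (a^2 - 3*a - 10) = 2*a^2 - a*b - 3*a - 42*b^2 - 10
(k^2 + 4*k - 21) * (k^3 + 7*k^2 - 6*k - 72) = k^5 + 11*k^4 + k^3 - 243*k^2 - 162*k + 1512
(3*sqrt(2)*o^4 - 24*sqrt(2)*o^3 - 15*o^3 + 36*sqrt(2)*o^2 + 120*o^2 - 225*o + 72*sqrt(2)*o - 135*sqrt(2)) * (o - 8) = 3*sqrt(2)*o^5 - 48*sqrt(2)*o^4 - 15*o^4 + 240*o^3 + 228*sqrt(2)*o^3 - 1185*o^2 - 216*sqrt(2)*o^2 - 711*sqrt(2)*o + 1800*o + 1080*sqrt(2)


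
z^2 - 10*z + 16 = (z - 8)*(z - 2)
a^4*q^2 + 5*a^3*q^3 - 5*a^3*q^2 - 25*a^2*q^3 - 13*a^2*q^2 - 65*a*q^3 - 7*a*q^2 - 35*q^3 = (a - 7)*(a + 5*q)*(a*q + q)^2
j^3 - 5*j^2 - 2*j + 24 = (j - 4)*(j - 3)*(j + 2)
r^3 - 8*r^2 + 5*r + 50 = (r - 5)^2*(r + 2)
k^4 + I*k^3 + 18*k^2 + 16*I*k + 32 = (k - 4*I)*(k - I)*(k + 2*I)*(k + 4*I)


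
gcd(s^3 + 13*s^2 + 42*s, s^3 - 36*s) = s^2 + 6*s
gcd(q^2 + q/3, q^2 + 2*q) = q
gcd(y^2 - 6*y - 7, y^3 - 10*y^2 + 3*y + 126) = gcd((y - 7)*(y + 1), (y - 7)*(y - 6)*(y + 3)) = y - 7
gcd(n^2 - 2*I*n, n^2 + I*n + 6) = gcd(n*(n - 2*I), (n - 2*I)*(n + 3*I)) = n - 2*I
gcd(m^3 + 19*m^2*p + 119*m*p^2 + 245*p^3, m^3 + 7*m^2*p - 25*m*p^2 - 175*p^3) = m^2 + 12*m*p + 35*p^2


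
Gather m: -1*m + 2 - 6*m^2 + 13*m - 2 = -6*m^2 + 12*m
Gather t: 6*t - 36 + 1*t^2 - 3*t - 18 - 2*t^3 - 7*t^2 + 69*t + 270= -2*t^3 - 6*t^2 + 72*t + 216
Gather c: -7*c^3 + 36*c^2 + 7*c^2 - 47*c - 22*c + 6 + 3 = -7*c^3 + 43*c^2 - 69*c + 9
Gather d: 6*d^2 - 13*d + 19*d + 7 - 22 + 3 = 6*d^2 + 6*d - 12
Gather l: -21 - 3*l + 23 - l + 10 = 12 - 4*l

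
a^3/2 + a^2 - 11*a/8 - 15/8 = (a/2 + 1/2)*(a - 3/2)*(a + 5/2)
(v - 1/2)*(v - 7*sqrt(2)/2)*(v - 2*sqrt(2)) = v^3 - 11*sqrt(2)*v^2/2 - v^2/2 + 11*sqrt(2)*v/4 + 14*v - 7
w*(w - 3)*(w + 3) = w^3 - 9*w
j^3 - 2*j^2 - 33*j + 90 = (j - 5)*(j - 3)*(j + 6)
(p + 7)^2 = p^2 + 14*p + 49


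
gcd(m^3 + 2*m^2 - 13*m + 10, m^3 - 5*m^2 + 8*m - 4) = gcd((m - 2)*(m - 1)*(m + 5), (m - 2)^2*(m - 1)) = m^2 - 3*m + 2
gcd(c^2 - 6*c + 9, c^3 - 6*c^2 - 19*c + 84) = c - 3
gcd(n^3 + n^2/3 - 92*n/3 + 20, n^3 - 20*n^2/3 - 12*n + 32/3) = n - 2/3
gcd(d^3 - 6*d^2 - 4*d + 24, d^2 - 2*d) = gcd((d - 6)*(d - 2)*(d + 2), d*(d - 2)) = d - 2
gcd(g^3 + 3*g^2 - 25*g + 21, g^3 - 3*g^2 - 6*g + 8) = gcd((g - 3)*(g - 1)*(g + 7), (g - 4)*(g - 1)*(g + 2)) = g - 1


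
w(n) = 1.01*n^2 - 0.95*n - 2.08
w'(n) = 2.02*n - 0.95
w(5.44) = 22.64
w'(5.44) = 10.04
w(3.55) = 7.28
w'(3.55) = 6.22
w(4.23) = 11.97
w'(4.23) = 7.59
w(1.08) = -1.93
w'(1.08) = 1.23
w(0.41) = -2.30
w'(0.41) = -0.12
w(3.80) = 8.89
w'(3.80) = 6.73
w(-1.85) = 3.13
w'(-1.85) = -4.69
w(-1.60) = 2.03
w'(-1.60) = -4.18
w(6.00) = 28.58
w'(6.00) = 11.17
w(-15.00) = 239.42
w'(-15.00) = -31.25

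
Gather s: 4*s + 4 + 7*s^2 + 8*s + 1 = 7*s^2 + 12*s + 5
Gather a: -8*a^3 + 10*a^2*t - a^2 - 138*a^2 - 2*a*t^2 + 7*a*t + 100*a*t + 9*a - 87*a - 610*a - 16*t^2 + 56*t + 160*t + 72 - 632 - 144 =-8*a^3 + a^2*(10*t - 139) + a*(-2*t^2 + 107*t - 688) - 16*t^2 + 216*t - 704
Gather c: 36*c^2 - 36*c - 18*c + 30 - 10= 36*c^2 - 54*c + 20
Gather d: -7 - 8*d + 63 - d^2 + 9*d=-d^2 + d + 56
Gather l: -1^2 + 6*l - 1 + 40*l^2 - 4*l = 40*l^2 + 2*l - 2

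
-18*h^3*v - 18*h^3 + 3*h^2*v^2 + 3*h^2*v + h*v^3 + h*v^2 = (-3*h + v)*(6*h + v)*(h*v + h)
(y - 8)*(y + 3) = y^2 - 5*y - 24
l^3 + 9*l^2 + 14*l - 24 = (l - 1)*(l + 4)*(l + 6)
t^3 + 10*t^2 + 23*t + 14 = (t + 1)*(t + 2)*(t + 7)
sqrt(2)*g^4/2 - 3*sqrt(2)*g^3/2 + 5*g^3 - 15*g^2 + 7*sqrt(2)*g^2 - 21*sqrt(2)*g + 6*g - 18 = (g - 3)*(g + sqrt(2))*(g + 3*sqrt(2))*(sqrt(2)*g/2 + 1)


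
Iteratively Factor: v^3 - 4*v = (v - 2)*(v^2 + 2*v) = (v - 2)*(v + 2)*(v)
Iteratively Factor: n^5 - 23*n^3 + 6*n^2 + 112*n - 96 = (n - 1)*(n^4 + n^3 - 22*n^2 - 16*n + 96) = (n - 1)*(n + 4)*(n^3 - 3*n^2 - 10*n + 24) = (n - 2)*(n - 1)*(n + 4)*(n^2 - n - 12) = (n - 2)*(n - 1)*(n + 3)*(n + 4)*(n - 4)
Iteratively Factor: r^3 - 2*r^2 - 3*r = (r + 1)*(r^2 - 3*r) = r*(r + 1)*(r - 3)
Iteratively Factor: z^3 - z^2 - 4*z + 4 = (z - 1)*(z^2 - 4) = (z - 2)*(z - 1)*(z + 2)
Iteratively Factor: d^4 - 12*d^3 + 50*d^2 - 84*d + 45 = (d - 3)*(d^3 - 9*d^2 + 23*d - 15) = (d - 3)^2*(d^2 - 6*d + 5) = (d - 3)^2*(d - 1)*(d - 5)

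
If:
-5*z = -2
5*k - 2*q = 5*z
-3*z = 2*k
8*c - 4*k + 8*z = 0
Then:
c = -7/10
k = -3/5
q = -5/2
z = 2/5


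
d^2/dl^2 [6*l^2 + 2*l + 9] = 12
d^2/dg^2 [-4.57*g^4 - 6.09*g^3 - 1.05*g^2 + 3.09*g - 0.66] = -54.84*g^2 - 36.54*g - 2.1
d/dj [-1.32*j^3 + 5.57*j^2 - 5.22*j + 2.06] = -3.96*j^2 + 11.14*j - 5.22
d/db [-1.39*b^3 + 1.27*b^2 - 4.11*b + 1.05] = -4.17*b^2 + 2.54*b - 4.11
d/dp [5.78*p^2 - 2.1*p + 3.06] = 11.56*p - 2.1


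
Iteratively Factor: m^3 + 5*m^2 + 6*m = (m + 2)*(m^2 + 3*m) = (m + 2)*(m + 3)*(m)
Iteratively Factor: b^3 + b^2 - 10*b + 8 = (b - 2)*(b^2 + 3*b - 4) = (b - 2)*(b + 4)*(b - 1)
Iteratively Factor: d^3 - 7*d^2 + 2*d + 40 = (d - 5)*(d^2 - 2*d - 8) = (d - 5)*(d - 4)*(d + 2)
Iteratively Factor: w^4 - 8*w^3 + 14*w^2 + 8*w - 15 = (w + 1)*(w^3 - 9*w^2 + 23*w - 15) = (w - 3)*(w + 1)*(w^2 - 6*w + 5) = (w - 5)*(w - 3)*(w + 1)*(w - 1)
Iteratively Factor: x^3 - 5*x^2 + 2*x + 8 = (x - 4)*(x^2 - x - 2) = (x - 4)*(x - 2)*(x + 1)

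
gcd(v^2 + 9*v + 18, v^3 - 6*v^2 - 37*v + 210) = v + 6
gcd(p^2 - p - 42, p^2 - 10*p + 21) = p - 7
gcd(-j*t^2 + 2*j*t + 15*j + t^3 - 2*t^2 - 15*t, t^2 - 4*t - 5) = t - 5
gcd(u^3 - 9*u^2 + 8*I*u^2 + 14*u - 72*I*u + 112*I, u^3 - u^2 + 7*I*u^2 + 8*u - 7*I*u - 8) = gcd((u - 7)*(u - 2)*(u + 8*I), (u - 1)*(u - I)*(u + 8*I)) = u + 8*I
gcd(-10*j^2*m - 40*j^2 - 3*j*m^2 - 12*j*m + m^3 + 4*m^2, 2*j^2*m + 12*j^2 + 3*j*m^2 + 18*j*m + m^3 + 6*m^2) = 2*j + m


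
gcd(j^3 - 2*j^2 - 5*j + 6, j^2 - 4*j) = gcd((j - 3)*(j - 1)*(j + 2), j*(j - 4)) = 1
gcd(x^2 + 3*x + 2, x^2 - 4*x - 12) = x + 2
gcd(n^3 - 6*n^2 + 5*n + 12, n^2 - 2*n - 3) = n^2 - 2*n - 3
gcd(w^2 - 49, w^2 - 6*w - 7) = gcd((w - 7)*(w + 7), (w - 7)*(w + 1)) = w - 7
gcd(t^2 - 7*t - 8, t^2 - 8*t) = t - 8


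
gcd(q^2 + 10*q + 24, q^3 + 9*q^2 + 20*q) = q + 4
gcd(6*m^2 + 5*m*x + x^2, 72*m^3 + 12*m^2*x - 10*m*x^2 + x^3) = 2*m + x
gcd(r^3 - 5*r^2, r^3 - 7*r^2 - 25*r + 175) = r - 5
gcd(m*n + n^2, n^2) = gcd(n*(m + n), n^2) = n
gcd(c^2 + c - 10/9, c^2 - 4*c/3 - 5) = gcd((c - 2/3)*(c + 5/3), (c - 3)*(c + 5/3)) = c + 5/3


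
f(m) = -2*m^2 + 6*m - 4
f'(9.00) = -30.00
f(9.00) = -112.00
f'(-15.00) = 66.00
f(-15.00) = -544.00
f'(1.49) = 0.04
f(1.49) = 0.50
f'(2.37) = -3.48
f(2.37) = -1.01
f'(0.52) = 3.92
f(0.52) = -1.42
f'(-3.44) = 19.76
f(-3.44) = -48.31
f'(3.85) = -9.40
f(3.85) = -10.54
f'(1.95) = -1.80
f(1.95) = 0.09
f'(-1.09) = 10.36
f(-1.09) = -12.92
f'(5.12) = -14.48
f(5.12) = -25.71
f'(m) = 6 - 4*m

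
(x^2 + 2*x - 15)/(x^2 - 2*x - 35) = (x - 3)/(x - 7)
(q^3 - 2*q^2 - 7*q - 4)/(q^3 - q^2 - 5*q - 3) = (q - 4)/(q - 3)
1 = 1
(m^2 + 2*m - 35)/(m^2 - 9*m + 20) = (m + 7)/(m - 4)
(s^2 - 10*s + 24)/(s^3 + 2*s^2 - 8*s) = (s^2 - 10*s + 24)/(s*(s^2 + 2*s - 8))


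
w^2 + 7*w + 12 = (w + 3)*(w + 4)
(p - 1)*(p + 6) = p^2 + 5*p - 6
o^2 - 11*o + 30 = (o - 6)*(o - 5)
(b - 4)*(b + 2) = b^2 - 2*b - 8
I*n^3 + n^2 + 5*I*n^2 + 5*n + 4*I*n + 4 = (n + 1)*(n + 4)*(I*n + 1)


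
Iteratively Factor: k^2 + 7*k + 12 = (k + 3)*(k + 4)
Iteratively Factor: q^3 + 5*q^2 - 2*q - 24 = (q - 2)*(q^2 + 7*q + 12) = (q - 2)*(q + 3)*(q + 4)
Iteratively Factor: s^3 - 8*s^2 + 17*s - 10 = (s - 1)*(s^2 - 7*s + 10) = (s - 5)*(s - 1)*(s - 2)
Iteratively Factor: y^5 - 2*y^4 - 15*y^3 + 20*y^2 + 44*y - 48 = (y + 2)*(y^4 - 4*y^3 - 7*y^2 + 34*y - 24) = (y - 1)*(y + 2)*(y^3 - 3*y^2 - 10*y + 24) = (y - 4)*(y - 1)*(y + 2)*(y^2 + y - 6) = (y - 4)*(y - 2)*(y - 1)*(y + 2)*(y + 3)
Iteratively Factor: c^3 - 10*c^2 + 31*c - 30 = (c - 5)*(c^2 - 5*c + 6) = (c - 5)*(c - 2)*(c - 3)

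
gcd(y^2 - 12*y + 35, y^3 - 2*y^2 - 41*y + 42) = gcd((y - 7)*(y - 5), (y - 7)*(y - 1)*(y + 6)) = y - 7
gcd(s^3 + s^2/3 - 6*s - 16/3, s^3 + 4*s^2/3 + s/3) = s + 1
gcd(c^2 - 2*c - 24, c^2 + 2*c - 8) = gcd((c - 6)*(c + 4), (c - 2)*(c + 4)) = c + 4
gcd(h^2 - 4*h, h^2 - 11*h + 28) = h - 4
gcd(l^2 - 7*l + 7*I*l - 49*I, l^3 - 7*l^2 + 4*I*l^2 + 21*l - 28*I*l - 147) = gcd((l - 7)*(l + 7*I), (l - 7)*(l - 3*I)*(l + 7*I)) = l^2 + l*(-7 + 7*I) - 49*I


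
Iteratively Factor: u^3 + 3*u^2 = (u)*(u^2 + 3*u) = u^2*(u + 3)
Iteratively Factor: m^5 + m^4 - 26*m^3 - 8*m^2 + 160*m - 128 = (m - 4)*(m^4 + 5*m^3 - 6*m^2 - 32*m + 32) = (m - 4)*(m + 4)*(m^3 + m^2 - 10*m + 8) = (m - 4)*(m + 4)^2*(m^2 - 3*m + 2) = (m - 4)*(m - 1)*(m + 4)^2*(m - 2)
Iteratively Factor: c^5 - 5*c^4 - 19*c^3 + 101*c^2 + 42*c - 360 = (c - 3)*(c^4 - 2*c^3 - 25*c^2 + 26*c + 120) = (c - 3)*(c + 4)*(c^3 - 6*c^2 - c + 30) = (c - 3)*(c + 2)*(c + 4)*(c^2 - 8*c + 15) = (c - 5)*(c - 3)*(c + 2)*(c + 4)*(c - 3)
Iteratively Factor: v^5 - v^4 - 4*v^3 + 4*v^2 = (v + 2)*(v^4 - 3*v^3 + 2*v^2) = v*(v + 2)*(v^3 - 3*v^2 + 2*v) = v*(v - 1)*(v + 2)*(v^2 - 2*v) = v^2*(v - 1)*(v + 2)*(v - 2)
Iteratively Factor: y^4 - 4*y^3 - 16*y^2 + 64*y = (y - 4)*(y^3 - 16*y) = (y - 4)*(y + 4)*(y^2 - 4*y) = y*(y - 4)*(y + 4)*(y - 4)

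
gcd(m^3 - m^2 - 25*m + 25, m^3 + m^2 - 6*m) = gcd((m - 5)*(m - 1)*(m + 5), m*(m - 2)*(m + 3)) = 1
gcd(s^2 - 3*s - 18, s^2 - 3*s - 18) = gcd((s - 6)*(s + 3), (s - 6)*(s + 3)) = s^2 - 3*s - 18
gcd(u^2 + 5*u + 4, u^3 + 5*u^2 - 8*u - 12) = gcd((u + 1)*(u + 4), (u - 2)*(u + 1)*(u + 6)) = u + 1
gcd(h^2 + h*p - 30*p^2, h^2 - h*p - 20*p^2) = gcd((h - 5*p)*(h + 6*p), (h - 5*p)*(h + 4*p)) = -h + 5*p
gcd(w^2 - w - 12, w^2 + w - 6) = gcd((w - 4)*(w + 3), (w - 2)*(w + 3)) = w + 3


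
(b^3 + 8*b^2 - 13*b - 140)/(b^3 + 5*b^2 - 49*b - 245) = (b - 4)/(b - 7)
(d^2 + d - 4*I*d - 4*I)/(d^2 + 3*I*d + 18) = (d^2 + d - 4*I*d - 4*I)/(d^2 + 3*I*d + 18)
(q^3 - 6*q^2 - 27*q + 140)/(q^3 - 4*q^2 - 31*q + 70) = (q - 4)/(q - 2)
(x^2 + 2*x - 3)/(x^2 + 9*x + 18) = (x - 1)/(x + 6)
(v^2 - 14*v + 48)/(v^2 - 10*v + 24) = (v - 8)/(v - 4)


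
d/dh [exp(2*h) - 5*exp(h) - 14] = (2*exp(h) - 5)*exp(h)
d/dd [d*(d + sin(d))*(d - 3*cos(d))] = d*(d + sin(d))*(3*sin(d) + 1) + d*(d - 3*cos(d))*(cos(d) + 1) + (d + sin(d))*(d - 3*cos(d))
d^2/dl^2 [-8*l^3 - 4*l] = -48*l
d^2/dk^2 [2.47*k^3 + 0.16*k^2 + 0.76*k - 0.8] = 14.82*k + 0.32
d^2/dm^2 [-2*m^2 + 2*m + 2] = -4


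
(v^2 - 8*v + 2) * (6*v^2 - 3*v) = 6*v^4 - 51*v^3 + 36*v^2 - 6*v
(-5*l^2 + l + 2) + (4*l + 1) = -5*l^2 + 5*l + 3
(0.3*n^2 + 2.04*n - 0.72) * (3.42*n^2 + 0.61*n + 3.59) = 1.026*n^4 + 7.1598*n^3 - 0.141*n^2 + 6.8844*n - 2.5848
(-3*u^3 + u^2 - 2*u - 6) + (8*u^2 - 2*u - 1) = -3*u^3 + 9*u^2 - 4*u - 7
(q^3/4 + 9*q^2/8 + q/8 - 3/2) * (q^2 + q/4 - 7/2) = q^5/4 + 19*q^4/16 - 15*q^3/32 - 173*q^2/32 - 13*q/16 + 21/4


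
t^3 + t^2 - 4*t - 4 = (t - 2)*(t + 1)*(t + 2)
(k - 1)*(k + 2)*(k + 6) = k^3 + 7*k^2 + 4*k - 12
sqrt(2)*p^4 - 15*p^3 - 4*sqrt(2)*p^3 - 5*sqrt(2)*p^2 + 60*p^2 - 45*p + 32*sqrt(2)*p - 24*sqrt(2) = (p - 3)*(p - 1)*(p - 8*sqrt(2))*(sqrt(2)*p + 1)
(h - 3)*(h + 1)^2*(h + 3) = h^4 + 2*h^3 - 8*h^2 - 18*h - 9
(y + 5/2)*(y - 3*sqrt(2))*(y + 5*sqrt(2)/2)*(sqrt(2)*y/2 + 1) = sqrt(2)*y^4/2 + y^3/2 + 5*sqrt(2)*y^3/4 - 8*sqrt(2)*y^2 + 5*y^2/4 - 20*sqrt(2)*y - 15*y - 75/2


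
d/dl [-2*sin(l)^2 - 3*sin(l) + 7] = -(4*sin(l) + 3)*cos(l)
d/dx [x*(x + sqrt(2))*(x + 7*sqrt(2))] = 3*x^2 + 16*sqrt(2)*x + 14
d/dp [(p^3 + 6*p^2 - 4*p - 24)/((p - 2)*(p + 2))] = 1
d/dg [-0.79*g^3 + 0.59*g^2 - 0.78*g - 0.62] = -2.37*g^2 + 1.18*g - 0.78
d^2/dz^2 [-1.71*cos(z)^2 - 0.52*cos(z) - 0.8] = 0.52*cos(z) + 3.42*cos(2*z)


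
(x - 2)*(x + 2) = x^2 - 4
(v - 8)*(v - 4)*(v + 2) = v^3 - 10*v^2 + 8*v + 64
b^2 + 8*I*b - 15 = (b + 3*I)*(b + 5*I)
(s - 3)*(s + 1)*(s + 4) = s^3 + 2*s^2 - 11*s - 12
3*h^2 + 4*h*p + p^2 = (h + p)*(3*h + p)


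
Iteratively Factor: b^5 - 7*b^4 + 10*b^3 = (b)*(b^4 - 7*b^3 + 10*b^2) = b*(b - 2)*(b^3 - 5*b^2) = b^2*(b - 2)*(b^2 - 5*b) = b^3*(b - 2)*(b - 5)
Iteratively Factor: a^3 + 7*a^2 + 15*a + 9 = (a + 3)*(a^2 + 4*a + 3) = (a + 3)^2*(a + 1)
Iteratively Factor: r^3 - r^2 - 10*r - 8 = (r - 4)*(r^2 + 3*r + 2) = (r - 4)*(r + 2)*(r + 1)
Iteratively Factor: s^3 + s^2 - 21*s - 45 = (s + 3)*(s^2 - 2*s - 15) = (s + 3)^2*(s - 5)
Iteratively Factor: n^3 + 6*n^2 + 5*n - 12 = (n + 4)*(n^2 + 2*n - 3) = (n - 1)*(n + 4)*(n + 3)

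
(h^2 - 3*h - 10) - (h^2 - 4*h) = h - 10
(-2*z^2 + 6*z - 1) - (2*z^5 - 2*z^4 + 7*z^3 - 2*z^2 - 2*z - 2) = -2*z^5 + 2*z^4 - 7*z^3 + 8*z + 1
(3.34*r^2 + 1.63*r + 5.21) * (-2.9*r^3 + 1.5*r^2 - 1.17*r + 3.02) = -9.686*r^5 + 0.283*r^4 - 16.5718*r^3 + 15.9947*r^2 - 1.1731*r + 15.7342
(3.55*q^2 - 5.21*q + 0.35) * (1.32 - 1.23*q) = -4.3665*q^3 + 11.0943*q^2 - 7.3077*q + 0.462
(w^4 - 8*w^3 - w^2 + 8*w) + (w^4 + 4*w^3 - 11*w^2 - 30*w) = 2*w^4 - 4*w^3 - 12*w^2 - 22*w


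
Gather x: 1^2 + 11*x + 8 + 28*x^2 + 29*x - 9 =28*x^2 + 40*x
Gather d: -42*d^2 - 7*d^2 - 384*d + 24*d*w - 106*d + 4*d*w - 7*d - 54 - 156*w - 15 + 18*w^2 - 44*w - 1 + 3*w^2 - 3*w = -49*d^2 + d*(28*w - 497) + 21*w^2 - 203*w - 70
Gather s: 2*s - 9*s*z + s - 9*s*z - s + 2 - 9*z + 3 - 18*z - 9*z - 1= s*(2 - 18*z) - 36*z + 4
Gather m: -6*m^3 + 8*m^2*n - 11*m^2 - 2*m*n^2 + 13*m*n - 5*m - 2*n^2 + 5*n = -6*m^3 + m^2*(8*n - 11) + m*(-2*n^2 + 13*n - 5) - 2*n^2 + 5*n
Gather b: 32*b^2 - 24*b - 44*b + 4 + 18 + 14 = 32*b^2 - 68*b + 36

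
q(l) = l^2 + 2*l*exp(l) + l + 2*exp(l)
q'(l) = 2*l*exp(l) + 2*l + 4*exp(l) + 1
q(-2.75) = 4.59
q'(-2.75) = -4.60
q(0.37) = 4.47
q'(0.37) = 8.60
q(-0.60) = 0.20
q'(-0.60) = 1.34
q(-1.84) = 1.28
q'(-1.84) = -2.63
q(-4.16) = 13.05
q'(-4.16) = -7.39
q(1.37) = 21.90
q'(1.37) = 30.26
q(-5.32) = 22.94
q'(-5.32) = -9.67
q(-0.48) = 0.39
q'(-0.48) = 1.92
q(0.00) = 2.00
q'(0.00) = 5.00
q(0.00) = 2.00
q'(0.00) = 5.00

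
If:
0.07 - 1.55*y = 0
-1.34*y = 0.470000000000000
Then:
No Solution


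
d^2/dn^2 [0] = 0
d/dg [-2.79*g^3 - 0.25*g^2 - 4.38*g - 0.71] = -8.37*g^2 - 0.5*g - 4.38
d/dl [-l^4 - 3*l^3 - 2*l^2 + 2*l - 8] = -4*l^3 - 9*l^2 - 4*l + 2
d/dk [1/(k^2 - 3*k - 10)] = (3 - 2*k)/(-k^2 + 3*k + 10)^2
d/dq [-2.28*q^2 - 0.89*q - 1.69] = -4.56*q - 0.89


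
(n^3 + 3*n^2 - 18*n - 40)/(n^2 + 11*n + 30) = (n^2 - 2*n - 8)/(n + 6)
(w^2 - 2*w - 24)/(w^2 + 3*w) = (w^2 - 2*w - 24)/(w*(w + 3))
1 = 1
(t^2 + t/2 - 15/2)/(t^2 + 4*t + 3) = (t - 5/2)/(t + 1)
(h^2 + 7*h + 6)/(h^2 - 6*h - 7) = (h + 6)/(h - 7)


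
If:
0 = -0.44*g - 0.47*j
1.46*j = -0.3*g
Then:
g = 0.00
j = 0.00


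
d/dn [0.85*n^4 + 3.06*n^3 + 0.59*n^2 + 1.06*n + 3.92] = 3.4*n^3 + 9.18*n^2 + 1.18*n + 1.06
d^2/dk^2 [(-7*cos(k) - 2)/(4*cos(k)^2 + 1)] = (128*(1 - cos(k)^2)^2 + 112*cos(k)^5 - 392*cos(k)^3 + 32*cos(k)^2 + 175*cos(k) - 112)/(4*cos(k)^2 + 1)^3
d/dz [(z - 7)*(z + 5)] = 2*z - 2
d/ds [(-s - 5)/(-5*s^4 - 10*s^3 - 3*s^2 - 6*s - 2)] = (5*s^4 + 10*s^3 + 3*s^2 + 6*s - 2*(s + 5)*(10*s^3 + 15*s^2 + 3*s + 3) + 2)/(5*s^4 + 10*s^3 + 3*s^2 + 6*s + 2)^2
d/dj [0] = 0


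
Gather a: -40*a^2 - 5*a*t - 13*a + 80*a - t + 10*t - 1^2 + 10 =-40*a^2 + a*(67 - 5*t) + 9*t + 9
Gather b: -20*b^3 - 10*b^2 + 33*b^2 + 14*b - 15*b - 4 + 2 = -20*b^3 + 23*b^2 - b - 2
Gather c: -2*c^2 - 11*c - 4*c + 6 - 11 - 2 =-2*c^2 - 15*c - 7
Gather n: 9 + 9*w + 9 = 9*w + 18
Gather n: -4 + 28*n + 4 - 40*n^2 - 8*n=-40*n^2 + 20*n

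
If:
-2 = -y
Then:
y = 2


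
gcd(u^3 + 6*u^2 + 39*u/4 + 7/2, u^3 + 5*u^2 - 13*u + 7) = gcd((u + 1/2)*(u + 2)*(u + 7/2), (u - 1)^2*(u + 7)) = 1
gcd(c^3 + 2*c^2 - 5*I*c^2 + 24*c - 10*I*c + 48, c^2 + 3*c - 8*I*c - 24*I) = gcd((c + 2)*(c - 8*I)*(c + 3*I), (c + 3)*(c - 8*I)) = c - 8*I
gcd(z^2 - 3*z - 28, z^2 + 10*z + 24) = z + 4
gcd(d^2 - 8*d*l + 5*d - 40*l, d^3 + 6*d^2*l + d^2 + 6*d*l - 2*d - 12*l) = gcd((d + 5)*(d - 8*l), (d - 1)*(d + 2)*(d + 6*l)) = 1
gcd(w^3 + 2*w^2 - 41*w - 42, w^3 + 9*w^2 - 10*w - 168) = w + 7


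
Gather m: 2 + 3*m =3*m + 2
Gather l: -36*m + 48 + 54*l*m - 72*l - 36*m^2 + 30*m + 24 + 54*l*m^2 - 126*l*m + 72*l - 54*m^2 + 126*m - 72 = l*(54*m^2 - 72*m) - 90*m^2 + 120*m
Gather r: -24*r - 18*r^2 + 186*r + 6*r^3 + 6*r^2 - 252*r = 6*r^3 - 12*r^2 - 90*r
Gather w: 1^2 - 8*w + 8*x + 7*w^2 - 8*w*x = 7*w^2 + w*(-8*x - 8) + 8*x + 1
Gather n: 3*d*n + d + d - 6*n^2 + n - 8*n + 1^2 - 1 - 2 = 2*d - 6*n^2 + n*(3*d - 7) - 2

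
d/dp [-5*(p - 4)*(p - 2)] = 30 - 10*p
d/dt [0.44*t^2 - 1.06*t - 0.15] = 0.88*t - 1.06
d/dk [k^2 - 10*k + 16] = 2*k - 10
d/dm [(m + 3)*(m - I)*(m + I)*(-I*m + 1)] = -4*I*m^3 + m^2*(3 - 9*I) + 2*m*(3 - I) + 1 - 3*I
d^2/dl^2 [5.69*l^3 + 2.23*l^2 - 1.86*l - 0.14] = 34.14*l + 4.46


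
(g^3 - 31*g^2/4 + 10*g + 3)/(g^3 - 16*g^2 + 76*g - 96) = (g + 1/4)/(g - 8)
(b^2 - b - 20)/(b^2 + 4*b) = (b - 5)/b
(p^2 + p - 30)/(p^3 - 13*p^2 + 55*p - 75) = (p + 6)/(p^2 - 8*p + 15)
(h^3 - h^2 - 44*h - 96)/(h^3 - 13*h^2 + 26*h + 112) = (h^2 + 7*h + 12)/(h^2 - 5*h - 14)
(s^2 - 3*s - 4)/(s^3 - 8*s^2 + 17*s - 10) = (s^2 - 3*s - 4)/(s^3 - 8*s^2 + 17*s - 10)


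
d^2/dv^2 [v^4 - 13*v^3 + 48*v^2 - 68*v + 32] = 12*v^2 - 78*v + 96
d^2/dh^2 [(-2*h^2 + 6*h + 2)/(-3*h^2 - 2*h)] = 4*(-33*h^3 - 27*h^2 - 18*h - 4)/(h^3*(27*h^3 + 54*h^2 + 36*h + 8))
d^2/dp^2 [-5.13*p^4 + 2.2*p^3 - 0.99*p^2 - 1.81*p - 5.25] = -61.56*p^2 + 13.2*p - 1.98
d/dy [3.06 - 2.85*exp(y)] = -2.85*exp(y)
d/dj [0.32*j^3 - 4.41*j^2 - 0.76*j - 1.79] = 0.96*j^2 - 8.82*j - 0.76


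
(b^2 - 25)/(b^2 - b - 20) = (b + 5)/(b + 4)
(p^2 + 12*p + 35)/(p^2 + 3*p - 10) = (p + 7)/(p - 2)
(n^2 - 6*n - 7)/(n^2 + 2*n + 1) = (n - 7)/(n + 1)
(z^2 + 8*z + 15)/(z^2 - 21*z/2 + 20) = 2*(z^2 + 8*z + 15)/(2*z^2 - 21*z + 40)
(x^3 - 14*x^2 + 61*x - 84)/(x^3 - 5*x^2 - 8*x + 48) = (x^2 - 10*x + 21)/(x^2 - x - 12)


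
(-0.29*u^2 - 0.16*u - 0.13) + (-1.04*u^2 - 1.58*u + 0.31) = -1.33*u^2 - 1.74*u + 0.18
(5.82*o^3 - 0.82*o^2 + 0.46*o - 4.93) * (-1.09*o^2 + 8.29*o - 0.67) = -6.3438*o^5 + 49.1416*o^4 - 11.1986*o^3 + 9.7365*o^2 - 41.1779*o + 3.3031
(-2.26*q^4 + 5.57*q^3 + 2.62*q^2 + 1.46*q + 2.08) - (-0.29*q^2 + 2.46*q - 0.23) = -2.26*q^4 + 5.57*q^3 + 2.91*q^2 - 1.0*q + 2.31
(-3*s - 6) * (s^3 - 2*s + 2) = -3*s^4 - 6*s^3 + 6*s^2 + 6*s - 12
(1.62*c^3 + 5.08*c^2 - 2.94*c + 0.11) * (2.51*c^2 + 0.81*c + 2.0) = 4.0662*c^5 + 14.063*c^4 - 0.0245999999999986*c^3 + 8.0547*c^2 - 5.7909*c + 0.22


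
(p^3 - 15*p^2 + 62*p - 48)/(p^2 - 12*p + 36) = (p^2 - 9*p + 8)/(p - 6)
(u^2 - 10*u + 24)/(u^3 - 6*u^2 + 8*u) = (u - 6)/(u*(u - 2))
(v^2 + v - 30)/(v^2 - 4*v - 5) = (v + 6)/(v + 1)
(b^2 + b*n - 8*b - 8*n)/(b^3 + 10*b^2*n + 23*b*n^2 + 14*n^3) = (b - 8)/(b^2 + 9*b*n + 14*n^2)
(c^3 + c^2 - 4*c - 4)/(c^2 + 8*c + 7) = (c^2 - 4)/(c + 7)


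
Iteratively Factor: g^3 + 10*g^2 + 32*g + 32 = (g + 4)*(g^2 + 6*g + 8) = (g + 2)*(g + 4)*(g + 4)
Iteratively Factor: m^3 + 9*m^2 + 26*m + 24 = (m + 4)*(m^2 + 5*m + 6) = (m + 2)*(m + 4)*(m + 3)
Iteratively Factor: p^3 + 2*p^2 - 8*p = (p)*(p^2 + 2*p - 8) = p*(p - 2)*(p + 4)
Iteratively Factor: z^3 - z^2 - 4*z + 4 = (z + 2)*(z^2 - 3*z + 2) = (z - 2)*(z + 2)*(z - 1)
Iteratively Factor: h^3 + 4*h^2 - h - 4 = (h - 1)*(h^2 + 5*h + 4) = (h - 1)*(h + 1)*(h + 4)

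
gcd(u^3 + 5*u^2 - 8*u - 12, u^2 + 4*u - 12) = u^2 + 4*u - 12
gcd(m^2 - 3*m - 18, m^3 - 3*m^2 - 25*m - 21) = m + 3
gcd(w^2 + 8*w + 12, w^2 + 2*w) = w + 2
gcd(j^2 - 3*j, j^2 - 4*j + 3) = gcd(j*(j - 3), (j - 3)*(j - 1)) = j - 3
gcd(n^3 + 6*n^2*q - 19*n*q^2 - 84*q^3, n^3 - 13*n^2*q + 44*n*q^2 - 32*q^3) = -n + 4*q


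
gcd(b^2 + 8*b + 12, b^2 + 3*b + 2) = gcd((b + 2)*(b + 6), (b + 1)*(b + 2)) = b + 2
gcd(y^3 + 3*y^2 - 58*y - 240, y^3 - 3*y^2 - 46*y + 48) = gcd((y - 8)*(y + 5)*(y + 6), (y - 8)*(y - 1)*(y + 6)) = y^2 - 2*y - 48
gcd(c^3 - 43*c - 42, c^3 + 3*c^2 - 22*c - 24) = c^2 + 7*c + 6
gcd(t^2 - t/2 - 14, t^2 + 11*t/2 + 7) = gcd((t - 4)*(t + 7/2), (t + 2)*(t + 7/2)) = t + 7/2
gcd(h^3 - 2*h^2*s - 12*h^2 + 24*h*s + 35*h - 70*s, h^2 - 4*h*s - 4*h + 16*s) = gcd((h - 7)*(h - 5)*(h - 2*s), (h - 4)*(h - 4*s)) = 1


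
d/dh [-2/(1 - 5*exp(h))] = -10*exp(h)/(5*exp(h) - 1)^2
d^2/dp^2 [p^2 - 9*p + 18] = 2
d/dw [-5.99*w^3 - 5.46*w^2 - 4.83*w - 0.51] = -17.97*w^2 - 10.92*w - 4.83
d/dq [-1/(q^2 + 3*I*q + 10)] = (2*q + 3*I)/(q^2 + 3*I*q + 10)^2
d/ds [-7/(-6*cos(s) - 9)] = 14*sin(s)/(3*(2*cos(s) + 3)^2)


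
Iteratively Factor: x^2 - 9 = (x - 3)*(x + 3)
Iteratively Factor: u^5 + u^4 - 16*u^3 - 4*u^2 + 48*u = (u - 3)*(u^4 + 4*u^3 - 4*u^2 - 16*u) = u*(u - 3)*(u^3 + 4*u^2 - 4*u - 16) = u*(u - 3)*(u + 2)*(u^2 + 2*u - 8) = u*(u - 3)*(u + 2)*(u + 4)*(u - 2)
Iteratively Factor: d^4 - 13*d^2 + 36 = (d + 2)*(d^3 - 2*d^2 - 9*d + 18) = (d + 2)*(d + 3)*(d^2 - 5*d + 6) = (d - 2)*(d + 2)*(d + 3)*(d - 3)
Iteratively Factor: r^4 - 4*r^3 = (r - 4)*(r^3) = r*(r - 4)*(r^2) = r^2*(r - 4)*(r)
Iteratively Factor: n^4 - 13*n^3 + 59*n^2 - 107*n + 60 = (n - 5)*(n^3 - 8*n^2 + 19*n - 12) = (n - 5)*(n - 1)*(n^2 - 7*n + 12) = (n - 5)*(n - 3)*(n - 1)*(n - 4)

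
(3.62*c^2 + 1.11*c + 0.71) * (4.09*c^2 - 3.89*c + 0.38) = 14.8058*c^4 - 9.5419*c^3 - 0.0384000000000011*c^2 - 2.3401*c + 0.2698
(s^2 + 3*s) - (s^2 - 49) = 3*s + 49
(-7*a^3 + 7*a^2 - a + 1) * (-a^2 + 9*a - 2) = 7*a^5 - 70*a^4 + 78*a^3 - 24*a^2 + 11*a - 2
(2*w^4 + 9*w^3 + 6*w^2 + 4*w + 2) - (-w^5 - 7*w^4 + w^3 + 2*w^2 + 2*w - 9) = w^5 + 9*w^4 + 8*w^3 + 4*w^2 + 2*w + 11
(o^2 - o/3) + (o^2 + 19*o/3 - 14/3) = 2*o^2 + 6*o - 14/3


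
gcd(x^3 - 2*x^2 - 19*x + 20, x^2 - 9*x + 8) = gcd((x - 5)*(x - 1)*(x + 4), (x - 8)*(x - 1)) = x - 1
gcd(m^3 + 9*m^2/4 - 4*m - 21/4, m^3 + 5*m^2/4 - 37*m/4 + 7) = m - 7/4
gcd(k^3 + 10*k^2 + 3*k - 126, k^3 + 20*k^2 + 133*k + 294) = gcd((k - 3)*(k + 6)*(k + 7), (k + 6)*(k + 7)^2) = k^2 + 13*k + 42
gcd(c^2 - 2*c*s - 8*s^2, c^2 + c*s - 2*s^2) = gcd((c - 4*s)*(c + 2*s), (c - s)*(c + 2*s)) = c + 2*s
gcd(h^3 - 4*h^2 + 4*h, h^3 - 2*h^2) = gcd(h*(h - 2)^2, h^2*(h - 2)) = h^2 - 2*h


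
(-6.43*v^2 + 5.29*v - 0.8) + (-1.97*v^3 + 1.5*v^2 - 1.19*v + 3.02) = -1.97*v^3 - 4.93*v^2 + 4.1*v + 2.22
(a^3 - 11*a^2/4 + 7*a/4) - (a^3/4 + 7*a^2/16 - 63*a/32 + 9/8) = 3*a^3/4 - 51*a^2/16 + 119*a/32 - 9/8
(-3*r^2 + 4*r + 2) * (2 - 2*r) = 6*r^3 - 14*r^2 + 4*r + 4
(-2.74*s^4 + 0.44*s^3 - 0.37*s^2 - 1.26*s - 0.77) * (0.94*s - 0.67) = -2.5756*s^5 + 2.2494*s^4 - 0.6426*s^3 - 0.9365*s^2 + 0.1204*s + 0.5159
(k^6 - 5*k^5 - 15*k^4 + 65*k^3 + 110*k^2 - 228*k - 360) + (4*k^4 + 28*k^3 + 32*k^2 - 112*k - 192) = k^6 - 5*k^5 - 11*k^4 + 93*k^3 + 142*k^2 - 340*k - 552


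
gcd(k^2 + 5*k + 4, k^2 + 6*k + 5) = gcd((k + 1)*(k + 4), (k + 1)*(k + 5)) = k + 1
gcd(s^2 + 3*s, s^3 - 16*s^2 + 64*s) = s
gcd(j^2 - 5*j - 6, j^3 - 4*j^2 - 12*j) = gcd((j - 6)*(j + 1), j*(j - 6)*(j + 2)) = j - 6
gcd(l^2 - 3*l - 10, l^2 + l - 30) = l - 5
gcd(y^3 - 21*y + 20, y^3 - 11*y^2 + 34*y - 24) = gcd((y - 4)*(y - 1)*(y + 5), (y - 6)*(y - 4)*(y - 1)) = y^2 - 5*y + 4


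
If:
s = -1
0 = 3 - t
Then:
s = -1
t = 3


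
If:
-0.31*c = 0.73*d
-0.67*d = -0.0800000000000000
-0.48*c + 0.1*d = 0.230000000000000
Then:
No Solution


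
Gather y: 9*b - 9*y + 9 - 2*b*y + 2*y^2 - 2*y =9*b + 2*y^2 + y*(-2*b - 11) + 9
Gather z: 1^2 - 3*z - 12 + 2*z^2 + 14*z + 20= 2*z^2 + 11*z + 9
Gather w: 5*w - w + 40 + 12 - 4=4*w + 48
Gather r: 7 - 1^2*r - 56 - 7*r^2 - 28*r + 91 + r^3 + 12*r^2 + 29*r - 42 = r^3 + 5*r^2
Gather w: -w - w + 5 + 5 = 10 - 2*w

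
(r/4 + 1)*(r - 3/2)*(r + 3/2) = r^3/4 + r^2 - 9*r/16 - 9/4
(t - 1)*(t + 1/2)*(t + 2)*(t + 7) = t^4 + 17*t^3/2 + 9*t^2 - 23*t/2 - 7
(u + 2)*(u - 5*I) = u^2 + 2*u - 5*I*u - 10*I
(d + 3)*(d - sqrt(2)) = d^2 - sqrt(2)*d + 3*d - 3*sqrt(2)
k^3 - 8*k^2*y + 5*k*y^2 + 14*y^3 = (k - 7*y)*(k - 2*y)*(k + y)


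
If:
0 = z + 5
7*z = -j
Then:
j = 35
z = -5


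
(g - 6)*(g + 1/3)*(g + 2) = g^3 - 11*g^2/3 - 40*g/3 - 4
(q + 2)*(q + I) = q^2 + 2*q + I*q + 2*I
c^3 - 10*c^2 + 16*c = c*(c - 8)*(c - 2)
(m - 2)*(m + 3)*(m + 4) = m^3 + 5*m^2 - 2*m - 24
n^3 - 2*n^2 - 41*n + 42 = (n - 7)*(n - 1)*(n + 6)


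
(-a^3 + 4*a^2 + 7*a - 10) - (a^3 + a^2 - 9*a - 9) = -2*a^3 + 3*a^2 + 16*a - 1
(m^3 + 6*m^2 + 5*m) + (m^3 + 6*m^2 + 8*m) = 2*m^3 + 12*m^2 + 13*m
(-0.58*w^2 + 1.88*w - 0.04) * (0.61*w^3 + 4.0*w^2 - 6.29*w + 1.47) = -0.3538*w^5 - 1.1732*w^4 + 11.1438*w^3 - 12.8378*w^2 + 3.0152*w - 0.0588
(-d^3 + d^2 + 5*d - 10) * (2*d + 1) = -2*d^4 + d^3 + 11*d^2 - 15*d - 10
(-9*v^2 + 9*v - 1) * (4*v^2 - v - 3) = -36*v^4 + 45*v^3 + 14*v^2 - 26*v + 3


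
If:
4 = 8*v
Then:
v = 1/2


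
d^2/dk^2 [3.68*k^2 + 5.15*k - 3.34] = 7.36000000000000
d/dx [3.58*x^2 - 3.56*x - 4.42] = 7.16*x - 3.56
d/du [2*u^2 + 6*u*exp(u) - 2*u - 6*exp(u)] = 6*u*exp(u) + 4*u - 2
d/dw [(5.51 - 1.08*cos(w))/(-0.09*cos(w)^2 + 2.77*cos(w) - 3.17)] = (0.0972*cos(w)^2 - 0.9918*cos(w) + 11.8391)*sin(w)/(0.0081*cos(w)^4 - 0.4986*cos(w)^3 + 8.2435*cos(w)^2 - 17.5618*cos(w) + 10.0489)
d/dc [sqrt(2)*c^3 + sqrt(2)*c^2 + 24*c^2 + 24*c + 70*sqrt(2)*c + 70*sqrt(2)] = 3*sqrt(2)*c^2 + 2*sqrt(2)*c + 48*c + 24 + 70*sqrt(2)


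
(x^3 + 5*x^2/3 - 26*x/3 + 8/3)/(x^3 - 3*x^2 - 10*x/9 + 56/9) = 3*(3*x^2 + 11*x - 4)/(9*x^2 - 9*x - 28)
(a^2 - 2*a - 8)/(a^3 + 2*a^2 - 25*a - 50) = (a - 4)/(a^2 - 25)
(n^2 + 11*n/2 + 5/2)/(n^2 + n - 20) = (n + 1/2)/(n - 4)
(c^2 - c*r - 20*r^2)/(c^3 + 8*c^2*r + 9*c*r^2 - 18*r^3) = (c^2 - c*r - 20*r^2)/(c^3 + 8*c^2*r + 9*c*r^2 - 18*r^3)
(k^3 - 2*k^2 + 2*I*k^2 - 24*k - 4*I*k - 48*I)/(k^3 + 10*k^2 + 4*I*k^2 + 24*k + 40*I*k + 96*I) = (k^2 + k*(-6 + 2*I) - 12*I)/(k^2 + k*(6 + 4*I) + 24*I)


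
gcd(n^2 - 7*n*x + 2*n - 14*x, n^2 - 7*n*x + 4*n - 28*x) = -n + 7*x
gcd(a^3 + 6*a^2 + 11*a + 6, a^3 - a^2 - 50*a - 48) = a + 1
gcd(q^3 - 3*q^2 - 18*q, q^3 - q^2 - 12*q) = q^2 + 3*q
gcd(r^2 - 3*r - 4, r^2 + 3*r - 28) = r - 4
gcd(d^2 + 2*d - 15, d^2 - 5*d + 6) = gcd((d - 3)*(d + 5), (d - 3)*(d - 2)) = d - 3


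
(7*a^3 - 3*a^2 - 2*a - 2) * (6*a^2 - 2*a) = 42*a^5 - 32*a^4 - 6*a^3 - 8*a^2 + 4*a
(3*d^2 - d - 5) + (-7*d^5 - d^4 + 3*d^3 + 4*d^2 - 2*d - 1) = -7*d^5 - d^4 + 3*d^3 + 7*d^2 - 3*d - 6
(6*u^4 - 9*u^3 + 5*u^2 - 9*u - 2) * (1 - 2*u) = -12*u^5 + 24*u^4 - 19*u^3 + 23*u^2 - 5*u - 2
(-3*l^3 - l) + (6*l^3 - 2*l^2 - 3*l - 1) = 3*l^3 - 2*l^2 - 4*l - 1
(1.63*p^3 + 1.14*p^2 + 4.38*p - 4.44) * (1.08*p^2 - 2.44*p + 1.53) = 1.7604*p^5 - 2.746*p^4 + 4.4427*p^3 - 13.7382*p^2 + 17.535*p - 6.7932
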